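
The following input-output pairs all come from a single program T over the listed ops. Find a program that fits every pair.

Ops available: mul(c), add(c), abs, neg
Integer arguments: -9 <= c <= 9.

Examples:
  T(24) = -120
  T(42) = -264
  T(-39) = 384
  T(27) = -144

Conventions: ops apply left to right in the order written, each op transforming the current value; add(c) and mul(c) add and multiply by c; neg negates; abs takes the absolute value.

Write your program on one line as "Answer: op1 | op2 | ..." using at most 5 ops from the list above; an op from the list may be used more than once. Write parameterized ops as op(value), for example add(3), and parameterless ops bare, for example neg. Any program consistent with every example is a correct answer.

neg | add(9) | mul(-1) | mul(8) | neg

Check, running the answer program on each example:
  24 -> -24 -> -15 -> 15 -> 120 -> -120
  42 -> -42 -> -33 -> 33 -> 264 -> -264
  -39 -> 39 -> 48 -> -48 -> -384 -> 384
  27 -> -27 -> -18 -> 18 -> 144 -> -144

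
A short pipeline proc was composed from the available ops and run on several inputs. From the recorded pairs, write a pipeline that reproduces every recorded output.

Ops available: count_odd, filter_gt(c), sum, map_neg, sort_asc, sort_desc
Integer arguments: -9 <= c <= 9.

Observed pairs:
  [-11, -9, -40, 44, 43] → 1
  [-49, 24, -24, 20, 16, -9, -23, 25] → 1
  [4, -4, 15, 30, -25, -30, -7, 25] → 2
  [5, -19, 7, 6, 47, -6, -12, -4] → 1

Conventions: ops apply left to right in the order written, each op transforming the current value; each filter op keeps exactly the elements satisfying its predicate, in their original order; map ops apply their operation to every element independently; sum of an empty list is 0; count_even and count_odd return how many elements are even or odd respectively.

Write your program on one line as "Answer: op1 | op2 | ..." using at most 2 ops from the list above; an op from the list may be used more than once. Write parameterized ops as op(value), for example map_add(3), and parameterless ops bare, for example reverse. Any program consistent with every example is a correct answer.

filter_gt(9) | count_odd

Check, running the answer program on each example:
  [-11, -9, -40, 44, 43] -> [44, 43] -> 1
  [-49, 24, -24, 20, 16, -9, -23, 25] -> [24, 20, 16, 25] -> 1
  [4, -4, 15, 30, -25, -30, -7, 25] -> [15, 30, 25] -> 2
  [5, -19, 7, 6, 47, -6, -12, -4] -> [47] -> 1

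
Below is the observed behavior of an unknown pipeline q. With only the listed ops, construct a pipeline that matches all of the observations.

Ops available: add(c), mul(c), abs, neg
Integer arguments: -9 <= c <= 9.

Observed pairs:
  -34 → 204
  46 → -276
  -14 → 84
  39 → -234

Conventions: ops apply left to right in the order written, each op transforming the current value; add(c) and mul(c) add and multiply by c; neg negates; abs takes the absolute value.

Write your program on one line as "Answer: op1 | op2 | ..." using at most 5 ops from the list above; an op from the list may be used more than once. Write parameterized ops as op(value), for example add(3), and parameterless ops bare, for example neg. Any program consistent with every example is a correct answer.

neg | mul(3) | mul(-2) | neg

Check, running the answer program on each example:
  -34 -> 34 -> 102 -> -204 -> 204
  46 -> -46 -> -138 -> 276 -> -276
  -14 -> 14 -> 42 -> -84 -> 84
  39 -> -39 -> -117 -> 234 -> -234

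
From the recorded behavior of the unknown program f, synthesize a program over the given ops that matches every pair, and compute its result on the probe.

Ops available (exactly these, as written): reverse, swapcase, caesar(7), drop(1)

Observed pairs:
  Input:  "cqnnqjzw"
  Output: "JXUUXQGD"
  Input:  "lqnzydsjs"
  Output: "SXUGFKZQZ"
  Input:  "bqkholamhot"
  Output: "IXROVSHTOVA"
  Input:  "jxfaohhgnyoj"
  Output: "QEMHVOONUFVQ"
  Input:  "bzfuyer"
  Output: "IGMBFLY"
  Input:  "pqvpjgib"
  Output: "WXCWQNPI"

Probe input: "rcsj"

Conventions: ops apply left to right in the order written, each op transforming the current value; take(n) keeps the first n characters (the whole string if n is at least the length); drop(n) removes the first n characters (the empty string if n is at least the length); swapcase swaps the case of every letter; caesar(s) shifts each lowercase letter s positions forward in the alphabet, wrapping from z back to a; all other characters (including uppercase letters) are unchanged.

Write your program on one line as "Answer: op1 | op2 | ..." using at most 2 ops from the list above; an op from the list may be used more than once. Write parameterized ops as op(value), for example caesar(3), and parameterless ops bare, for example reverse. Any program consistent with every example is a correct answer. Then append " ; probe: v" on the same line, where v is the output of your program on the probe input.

caesar(7) | swapcase ; probe: "YJZQ"

Check, running the answer program on each example:
  "cqnnqjzw" -> "jxuuxqgd" -> "JXUUXQGD"
  "lqnzydsjs" -> "sxugfkzqz" -> "SXUGFKZQZ"
  "bqkholamhot" -> "ixrovshtova" -> "IXROVSHTOVA"
  "jxfaohhgnyoj" -> "qemhvoonufvq" -> "QEMHVOONUFVQ"
  "bzfuyer" -> "igmbfly" -> "IGMBFLY"
  "pqvpjgib" -> "wxcwqnpi" -> "WXCWQNPI"
  probe: "rcsj" -> "yjzq" -> "YJZQ"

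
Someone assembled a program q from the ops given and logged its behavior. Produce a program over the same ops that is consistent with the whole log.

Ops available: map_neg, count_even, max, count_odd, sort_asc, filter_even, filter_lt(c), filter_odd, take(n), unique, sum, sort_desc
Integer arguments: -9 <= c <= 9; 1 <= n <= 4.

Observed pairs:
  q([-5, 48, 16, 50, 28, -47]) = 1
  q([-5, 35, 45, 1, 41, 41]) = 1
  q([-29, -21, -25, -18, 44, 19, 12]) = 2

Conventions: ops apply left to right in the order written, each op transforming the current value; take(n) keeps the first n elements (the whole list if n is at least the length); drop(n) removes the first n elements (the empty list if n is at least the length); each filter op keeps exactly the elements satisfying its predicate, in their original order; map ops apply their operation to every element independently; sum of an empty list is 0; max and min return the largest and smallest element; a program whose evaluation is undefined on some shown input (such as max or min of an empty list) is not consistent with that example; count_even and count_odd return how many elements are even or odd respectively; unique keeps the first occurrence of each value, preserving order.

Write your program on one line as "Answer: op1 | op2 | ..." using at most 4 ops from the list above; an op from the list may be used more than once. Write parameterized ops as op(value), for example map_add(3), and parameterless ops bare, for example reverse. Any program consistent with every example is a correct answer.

unique | take(2) | filter_lt(-4) | count_odd

Check, running the answer program on each example:
  [-5, 48, 16, 50, 28, -47] -> [-5, 48, 16, 50, 28, -47] -> [-5, 48] -> [-5] -> 1
  [-5, 35, 45, 1, 41, 41] -> [-5, 35, 45, 1, 41] -> [-5, 35] -> [-5] -> 1
  [-29, -21, -25, -18, 44, 19, 12] -> [-29, -21, -25, -18, 44, 19, 12] -> [-29, -21] -> [-29, -21] -> 2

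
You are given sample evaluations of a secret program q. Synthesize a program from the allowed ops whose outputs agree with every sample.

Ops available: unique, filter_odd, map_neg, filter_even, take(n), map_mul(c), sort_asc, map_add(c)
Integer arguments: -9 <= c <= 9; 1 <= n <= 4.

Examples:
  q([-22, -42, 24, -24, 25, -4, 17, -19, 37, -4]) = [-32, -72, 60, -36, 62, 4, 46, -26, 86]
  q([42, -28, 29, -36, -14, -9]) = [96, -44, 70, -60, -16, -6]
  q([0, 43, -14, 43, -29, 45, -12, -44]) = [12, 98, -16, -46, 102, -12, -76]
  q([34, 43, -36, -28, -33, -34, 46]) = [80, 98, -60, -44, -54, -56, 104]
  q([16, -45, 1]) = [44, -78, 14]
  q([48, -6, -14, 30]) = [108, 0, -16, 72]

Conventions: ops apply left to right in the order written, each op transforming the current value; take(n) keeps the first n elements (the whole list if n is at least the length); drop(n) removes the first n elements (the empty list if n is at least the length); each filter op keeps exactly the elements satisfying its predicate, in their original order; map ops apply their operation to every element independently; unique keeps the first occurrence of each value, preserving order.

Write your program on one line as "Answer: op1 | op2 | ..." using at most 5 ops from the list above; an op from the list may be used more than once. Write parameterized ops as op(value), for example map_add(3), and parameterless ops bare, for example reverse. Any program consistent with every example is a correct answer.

map_add(6) | unique | map_neg | map_mul(-2)

Check, running the answer program on each example:
  [-22, -42, 24, -24, 25, -4, 17, -19, 37, -4] -> [-16, -36, 30, -18, 31, 2, 23, -13, 43, 2] -> [-16, -36, 30, -18, 31, 2, 23, -13, 43] -> [16, 36, -30, 18, -31, -2, -23, 13, -43] -> [-32, -72, 60, -36, 62, 4, 46, -26, 86]
  [42, -28, 29, -36, -14, -9] -> [48, -22, 35, -30, -8, -3] -> [48, -22, 35, -30, -8, -3] -> [-48, 22, -35, 30, 8, 3] -> [96, -44, 70, -60, -16, -6]
  [0, 43, -14, 43, -29, 45, -12, -44] -> [6, 49, -8, 49, -23, 51, -6, -38] -> [6, 49, -8, -23, 51, -6, -38] -> [-6, -49, 8, 23, -51, 6, 38] -> [12, 98, -16, -46, 102, -12, -76]
  [34, 43, -36, -28, -33, -34, 46] -> [40, 49, -30, -22, -27, -28, 52] -> [40, 49, -30, -22, -27, -28, 52] -> [-40, -49, 30, 22, 27, 28, -52] -> [80, 98, -60, -44, -54, -56, 104]
  [16, -45, 1] -> [22, -39, 7] -> [22, -39, 7] -> [-22, 39, -7] -> [44, -78, 14]
  [48, -6, -14, 30] -> [54, 0, -8, 36] -> [54, 0, -8, 36] -> [-54, 0, 8, -36] -> [108, 0, -16, 72]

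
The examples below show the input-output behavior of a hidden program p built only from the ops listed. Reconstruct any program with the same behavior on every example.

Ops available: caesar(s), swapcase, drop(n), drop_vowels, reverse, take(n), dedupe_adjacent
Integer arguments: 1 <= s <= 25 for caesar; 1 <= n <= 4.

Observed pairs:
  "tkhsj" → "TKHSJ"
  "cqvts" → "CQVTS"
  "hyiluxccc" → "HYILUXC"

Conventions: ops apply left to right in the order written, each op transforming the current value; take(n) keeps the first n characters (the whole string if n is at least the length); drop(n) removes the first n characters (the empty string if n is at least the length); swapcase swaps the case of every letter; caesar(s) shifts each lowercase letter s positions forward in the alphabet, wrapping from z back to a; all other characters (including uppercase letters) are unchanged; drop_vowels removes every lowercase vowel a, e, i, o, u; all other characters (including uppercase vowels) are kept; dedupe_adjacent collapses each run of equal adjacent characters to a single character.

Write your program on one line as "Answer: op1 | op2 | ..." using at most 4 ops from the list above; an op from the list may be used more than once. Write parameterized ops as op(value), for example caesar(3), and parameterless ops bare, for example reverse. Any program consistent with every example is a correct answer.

reverse | dedupe_adjacent | swapcase | reverse

Check, running the answer program on each example:
  "tkhsj" -> "jshkt" -> "jshkt" -> "JSHKT" -> "TKHSJ"
  "cqvts" -> "stvqc" -> "stvqc" -> "STVQC" -> "CQVTS"
  "hyiluxccc" -> "cccxuliyh" -> "cxuliyh" -> "CXULIYH" -> "HYILUXC"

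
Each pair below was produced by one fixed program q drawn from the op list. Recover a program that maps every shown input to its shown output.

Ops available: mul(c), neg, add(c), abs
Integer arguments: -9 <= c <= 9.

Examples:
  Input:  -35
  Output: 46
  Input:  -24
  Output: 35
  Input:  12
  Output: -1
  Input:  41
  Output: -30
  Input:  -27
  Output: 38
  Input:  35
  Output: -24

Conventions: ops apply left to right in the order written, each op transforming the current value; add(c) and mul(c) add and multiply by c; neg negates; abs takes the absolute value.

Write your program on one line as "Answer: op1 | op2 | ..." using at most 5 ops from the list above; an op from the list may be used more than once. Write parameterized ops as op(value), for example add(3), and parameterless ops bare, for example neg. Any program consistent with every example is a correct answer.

neg | add(-8) | add(6) | add(8) | add(5)

Check, running the answer program on each example:
  -35 -> 35 -> 27 -> 33 -> 41 -> 46
  -24 -> 24 -> 16 -> 22 -> 30 -> 35
  12 -> -12 -> -20 -> -14 -> -6 -> -1
  41 -> -41 -> -49 -> -43 -> -35 -> -30
  -27 -> 27 -> 19 -> 25 -> 33 -> 38
  35 -> -35 -> -43 -> -37 -> -29 -> -24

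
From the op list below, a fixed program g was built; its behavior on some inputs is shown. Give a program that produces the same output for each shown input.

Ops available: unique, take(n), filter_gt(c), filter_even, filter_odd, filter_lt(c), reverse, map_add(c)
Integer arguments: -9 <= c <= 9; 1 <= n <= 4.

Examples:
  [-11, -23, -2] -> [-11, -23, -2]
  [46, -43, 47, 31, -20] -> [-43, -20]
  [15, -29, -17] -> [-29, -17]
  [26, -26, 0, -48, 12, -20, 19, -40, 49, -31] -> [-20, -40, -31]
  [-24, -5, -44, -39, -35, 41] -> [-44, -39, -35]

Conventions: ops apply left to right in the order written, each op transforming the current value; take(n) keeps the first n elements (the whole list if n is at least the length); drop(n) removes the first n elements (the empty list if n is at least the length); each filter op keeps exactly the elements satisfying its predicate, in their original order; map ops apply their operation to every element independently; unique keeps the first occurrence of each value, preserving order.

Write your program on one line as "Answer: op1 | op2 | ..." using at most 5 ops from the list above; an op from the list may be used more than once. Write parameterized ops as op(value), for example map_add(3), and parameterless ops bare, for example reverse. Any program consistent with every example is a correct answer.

reverse | filter_lt(2) | take(3) | reverse

Check, running the answer program on each example:
  [-11, -23, -2] -> [-2, -23, -11] -> [-2, -23, -11] -> [-2, -23, -11] -> [-11, -23, -2]
  [46, -43, 47, 31, -20] -> [-20, 31, 47, -43, 46] -> [-20, -43] -> [-20, -43] -> [-43, -20]
  [15, -29, -17] -> [-17, -29, 15] -> [-17, -29] -> [-17, -29] -> [-29, -17]
  [26, -26, 0, -48, 12, -20, 19, -40, 49, -31] -> [-31, 49, -40, 19, -20, 12, -48, 0, -26, 26] -> [-31, -40, -20, -48, 0, -26] -> [-31, -40, -20] -> [-20, -40, -31]
  [-24, -5, -44, -39, -35, 41] -> [41, -35, -39, -44, -5, -24] -> [-35, -39, -44, -5, -24] -> [-35, -39, -44] -> [-44, -39, -35]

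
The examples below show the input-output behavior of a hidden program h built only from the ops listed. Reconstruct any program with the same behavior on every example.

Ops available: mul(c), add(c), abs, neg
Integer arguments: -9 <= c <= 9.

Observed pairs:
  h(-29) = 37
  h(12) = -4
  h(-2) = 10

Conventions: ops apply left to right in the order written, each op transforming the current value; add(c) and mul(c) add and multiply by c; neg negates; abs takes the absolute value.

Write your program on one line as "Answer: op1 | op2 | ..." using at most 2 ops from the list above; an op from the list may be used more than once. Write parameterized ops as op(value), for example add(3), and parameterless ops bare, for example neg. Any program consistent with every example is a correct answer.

neg | add(8)

Check, running the answer program on each example:
  -29 -> 29 -> 37
  12 -> -12 -> -4
  -2 -> 2 -> 10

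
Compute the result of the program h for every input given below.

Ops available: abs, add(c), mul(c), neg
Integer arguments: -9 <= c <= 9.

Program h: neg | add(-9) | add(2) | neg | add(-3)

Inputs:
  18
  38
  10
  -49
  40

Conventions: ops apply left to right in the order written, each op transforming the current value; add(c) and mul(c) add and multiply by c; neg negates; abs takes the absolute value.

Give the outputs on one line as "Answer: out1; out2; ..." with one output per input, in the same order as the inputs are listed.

22; 42; 14; -45; 44

Execution, op by op:
  18 -> -18 -> -27 -> -25 -> 25 -> 22
  38 -> -38 -> -47 -> -45 -> 45 -> 42
  10 -> -10 -> -19 -> -17 -> 17 -> 14
  -49 -> 49 -> 40 -> 42 -> -42 -> -45
  40 -> -40 -> -49 -> -47 -> 47 -> 44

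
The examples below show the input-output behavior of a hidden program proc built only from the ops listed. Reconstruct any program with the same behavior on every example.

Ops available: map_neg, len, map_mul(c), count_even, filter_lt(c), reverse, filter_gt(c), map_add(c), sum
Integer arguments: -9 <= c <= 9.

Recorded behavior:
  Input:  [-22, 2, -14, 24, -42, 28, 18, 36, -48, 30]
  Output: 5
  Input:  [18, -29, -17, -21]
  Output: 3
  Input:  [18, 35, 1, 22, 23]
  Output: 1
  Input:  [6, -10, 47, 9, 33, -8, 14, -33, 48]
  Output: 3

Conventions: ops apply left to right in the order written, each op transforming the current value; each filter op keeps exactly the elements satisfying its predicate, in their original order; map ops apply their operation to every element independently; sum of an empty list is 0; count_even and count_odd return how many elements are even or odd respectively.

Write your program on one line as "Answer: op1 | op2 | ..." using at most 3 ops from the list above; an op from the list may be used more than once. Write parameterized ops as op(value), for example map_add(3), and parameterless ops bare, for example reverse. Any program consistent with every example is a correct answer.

filter_lt(6) | len

Check, running the answer program on each example:
  [-22, 2, -14, 24, -42, 28, 18, 36, -48, 30] -> [-22, 2, -14, -42, -48] -> 5
  [18, -29, -17, -21] -> [-29, -17, -21] -> 3
  [18, 35, 1, 22, 23] -> [1] -> 1
  [6, -10, 47, 9, 33, -8, 14, -33, 48] -> [-10, -8, -33] -> 3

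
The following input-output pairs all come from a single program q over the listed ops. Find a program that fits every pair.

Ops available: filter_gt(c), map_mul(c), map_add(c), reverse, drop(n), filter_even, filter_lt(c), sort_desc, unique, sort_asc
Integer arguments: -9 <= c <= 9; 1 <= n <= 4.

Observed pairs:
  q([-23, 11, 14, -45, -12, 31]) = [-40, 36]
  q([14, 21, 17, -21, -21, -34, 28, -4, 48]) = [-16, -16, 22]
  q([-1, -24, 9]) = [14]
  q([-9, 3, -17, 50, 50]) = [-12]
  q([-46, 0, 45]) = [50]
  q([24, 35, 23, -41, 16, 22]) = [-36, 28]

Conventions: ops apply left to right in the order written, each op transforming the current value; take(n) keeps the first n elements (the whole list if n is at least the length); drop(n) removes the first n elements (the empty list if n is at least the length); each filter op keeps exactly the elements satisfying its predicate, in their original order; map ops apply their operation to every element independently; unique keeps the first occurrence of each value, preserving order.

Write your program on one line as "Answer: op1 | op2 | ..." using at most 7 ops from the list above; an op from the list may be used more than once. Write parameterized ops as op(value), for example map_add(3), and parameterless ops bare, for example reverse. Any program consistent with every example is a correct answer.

drop(2) | sort_asc | reverse | map_add(5) | sort_asc | filter_even

Check, running the answer program on each example:
  [-23, 11, 14, -45, -12, 31] -> [14, -45, -12, 31] -> [-45, -12, 14, 31] -> [31, 14, -12, -45] -> [36, 19, -7, -40] -> [-40, -7, 19, 36] -> [-40, 36]
  [14, 21, 17, -21, -21, -34, 28, -4, 48] -> [17, -21, -21, -34, 28, -4, 48] -> [-34, -21, -21, -4, 17, 28, 48] -> [48, 28, 17, -4, -21, -21, -34] -> [53, 33, 22, 1, -16, -16, -29] -> [-29, -16, -16, 1, 22, 33, 53] -> [-16, -16, 22]
  [-1, -24, 9] -> [9] -> [9] -> [9] -> [14] -> [14] -> [14]
  [-9, 3, -17, 50, 50] -> [-17, 50, 50] -> [-17, 50, 50] -> [50, 50, -17] -> [55, 55, -12] -> [-12, 55, 55] -> [-12]
  [-46, 0, 45] -> [45] -> [45] -> [45] -> [50] -> [50] -> [50]
  [24, 35, 23, -41, 16, 22] -> [23, -41, 16, 22] -> [-41, 16, 22, 23] -> [23, 22, 16, -41] -> [28, 27, 21, -36] -> [-36, 21, 27, 28] -> [-36, 28]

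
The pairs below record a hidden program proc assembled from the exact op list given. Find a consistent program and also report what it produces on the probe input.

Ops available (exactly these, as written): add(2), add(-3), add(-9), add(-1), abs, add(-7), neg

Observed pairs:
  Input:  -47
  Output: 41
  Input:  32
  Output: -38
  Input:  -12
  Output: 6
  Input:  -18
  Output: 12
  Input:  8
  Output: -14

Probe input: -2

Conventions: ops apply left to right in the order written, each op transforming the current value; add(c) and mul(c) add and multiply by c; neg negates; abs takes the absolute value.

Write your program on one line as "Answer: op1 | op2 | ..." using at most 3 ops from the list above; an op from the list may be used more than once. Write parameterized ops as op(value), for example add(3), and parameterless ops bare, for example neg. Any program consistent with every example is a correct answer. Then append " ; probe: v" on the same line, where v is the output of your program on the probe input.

add(-1) | neg | add(-7) ; probe: -4

Check, running the answer program on each example:
  -47 -> -48 -> 48 -> 41
  32 -> 31 -> -31 -> -38
  -12 -> -13 -> 13 -> 6
  -18 -> -19 -> 19 -> 12
  8 -> 7 -> -7 -> -14
  probe: -2 -> -3 -> 3 -> -4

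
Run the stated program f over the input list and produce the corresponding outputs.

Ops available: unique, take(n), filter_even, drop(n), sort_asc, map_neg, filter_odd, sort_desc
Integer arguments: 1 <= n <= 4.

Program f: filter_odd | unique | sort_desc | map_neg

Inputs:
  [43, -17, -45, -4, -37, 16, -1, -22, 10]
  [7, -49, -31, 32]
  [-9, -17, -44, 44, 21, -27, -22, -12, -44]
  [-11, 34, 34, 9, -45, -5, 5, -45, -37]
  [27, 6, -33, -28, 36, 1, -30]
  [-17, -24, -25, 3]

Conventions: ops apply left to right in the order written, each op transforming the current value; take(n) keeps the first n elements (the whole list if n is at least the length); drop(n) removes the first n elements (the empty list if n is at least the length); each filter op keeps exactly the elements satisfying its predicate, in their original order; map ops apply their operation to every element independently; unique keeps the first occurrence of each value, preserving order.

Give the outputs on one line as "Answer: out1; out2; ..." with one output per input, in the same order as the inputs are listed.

Execution, op by op:
  [43, -17, -45, -4, -37, 16, -1, -22, 10] -> [43, -17, -45, -37, -1] -> [43, -17, -45, -37, -1] -> [43, -1, -17, -37, -45] -> [-43, 1, 17, 37, 45]
  [7, -49, -31, 32] -> [7, -49, -31] -> [7, -49, -31] -> [7, -31, -49] -> [-7, 31, 49]
  [-9, -17, -44, 44, 21, -27, -22, -12, -44] -> [-9, -17, 21, -27] -> [-9, -17, 21, -27] -> [21, -9, -17, -27] -> [-21, 9, 17, 27]
  [-11, 34, 34, 9, -45, -5, 5, -45, -37] -> [-11, 9, -45, -5, 5, -45, -37] -> [-11, 9, -45, -5, 5, -37] -> [9, 5, -5, -11, -37, -45] -> [-9, -5, 5, 11, 37, 45]
  [27, 6, -33, -28, 36, 1, -30] -> [27, -33, 1] -> [27, -33, 1] -> [27, 1, -33] -> [-27, -1, 33]
  [-17, -24, -25, 3] -> [-17, -25, 3] -> [-17, -25, 3] -> [3, -17, -25] -> [-3, 17, 25]

[-43, 1, 17, 37, 45]; [-7, 31, 49]; [-21, 9, 17, 27]; [-9, -5, 5, 11, 37, 45]; [-27, -1, 33]; [-3, 17, 25]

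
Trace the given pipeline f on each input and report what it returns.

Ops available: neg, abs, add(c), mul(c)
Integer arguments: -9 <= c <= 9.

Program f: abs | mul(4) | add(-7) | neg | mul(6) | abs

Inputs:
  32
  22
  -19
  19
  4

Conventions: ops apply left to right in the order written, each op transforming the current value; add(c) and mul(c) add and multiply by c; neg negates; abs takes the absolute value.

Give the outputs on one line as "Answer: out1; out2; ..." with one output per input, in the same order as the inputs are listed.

726; 486; 414; 414; 54

Execution, op by op:
  32 -> 32 -> 128 -> 121 -> -121 -> -726 -> 726
  22 -> 22 -> 88 -> 81 -> -81 -> -486 -> 486
  -19 -> 19 -> 76 -> 69 -> -69 -> -414 -> 414
  19 -> 19 -> 76 -> 69 -> -69 -> -414 -> 414
  4 -> 4 -> 16 -> 9 -> -9 -> -54 -> 54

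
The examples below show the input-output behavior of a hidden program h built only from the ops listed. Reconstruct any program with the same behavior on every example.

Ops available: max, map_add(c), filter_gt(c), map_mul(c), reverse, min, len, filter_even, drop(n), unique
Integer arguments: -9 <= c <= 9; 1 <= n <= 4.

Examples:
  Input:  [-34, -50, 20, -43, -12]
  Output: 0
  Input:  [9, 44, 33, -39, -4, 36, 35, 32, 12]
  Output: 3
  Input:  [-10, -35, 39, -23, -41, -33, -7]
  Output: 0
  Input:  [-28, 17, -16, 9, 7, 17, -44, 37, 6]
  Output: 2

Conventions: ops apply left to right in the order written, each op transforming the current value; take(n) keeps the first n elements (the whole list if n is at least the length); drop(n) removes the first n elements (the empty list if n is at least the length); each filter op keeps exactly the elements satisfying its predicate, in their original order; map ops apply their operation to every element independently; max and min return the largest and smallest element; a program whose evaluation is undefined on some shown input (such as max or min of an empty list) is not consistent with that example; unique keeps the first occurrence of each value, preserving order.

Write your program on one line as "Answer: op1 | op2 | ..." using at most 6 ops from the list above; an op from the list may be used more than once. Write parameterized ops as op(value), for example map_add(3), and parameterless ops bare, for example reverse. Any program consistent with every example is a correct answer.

map_mul(5) | reverse | filter_gt(-9) | drop(4) | map_add(-5) | len

Check, running the answer program on each example:
  [-34, -50, 20, -43, -12] -> [-170, -250, 100, -215, -60] -> [-60, -215, 100, -250, -170] -> [100] -> [] -> [] -> 0
  [9, 44, 33, -39, -4, 36, 35, 32, 12] -> [45, 220, 165, -195, -20, 180, 175, 160, 60] -> [60, 160, 175, 180, -20, -195, 165, 220, 45] -> [60, 160, 175, 180, 165, 220, 45] -> [165, 220, 45] -> [160, 215, 40] -> 3
  [-10, -35, 39, -23, -41, -33, -7] -> [-50, -175, 195, -115, -205, -165, -35] -> [-35, -165, -205, -115, 195, -175, -50] -> [195] -> [] -> [] -> 0
  [-28, 17, -16, 9, 7, 17, -44, 37, 6] -> [-140, 85, -80, 45, 35, 85, -220, 185, 30] -> [30, 185, -220, 85, 35, 45, -80, 85, -140] -> [30, 185, 85, 35, 45, 85] -> [45, 85] -> [40, 80] -> 2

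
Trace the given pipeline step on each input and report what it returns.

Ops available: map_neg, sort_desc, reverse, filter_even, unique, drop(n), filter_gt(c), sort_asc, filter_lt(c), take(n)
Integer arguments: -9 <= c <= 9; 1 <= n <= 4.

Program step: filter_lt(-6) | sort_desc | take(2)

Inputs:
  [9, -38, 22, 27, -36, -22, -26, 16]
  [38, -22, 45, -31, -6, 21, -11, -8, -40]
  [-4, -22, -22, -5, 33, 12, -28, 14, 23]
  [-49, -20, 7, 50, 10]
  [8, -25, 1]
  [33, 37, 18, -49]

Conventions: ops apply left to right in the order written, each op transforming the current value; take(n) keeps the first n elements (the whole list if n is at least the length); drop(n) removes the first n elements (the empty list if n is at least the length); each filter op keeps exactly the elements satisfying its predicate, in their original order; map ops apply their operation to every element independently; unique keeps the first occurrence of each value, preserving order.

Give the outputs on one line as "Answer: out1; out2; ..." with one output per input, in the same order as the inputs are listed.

[-22, -26]; [-8, -11]; [-22, -22]; [-20, -49]; [-25]; [-49]

Execution, op by op:
  [9, -38, 22, 27, -36, -22, -26, 16] -> [-38, -36, -22, -26] -> [-22, -26, -36, -38] -> [-22, -26]
  [38, -22, 45, -31, -6, 21, -11, -8, -40] -> [-22, -31, -11, -8, -40] -> [-8, -11, -22, -31, -40] -> [-8, -11]
  [-4, -22, -22, -5, 33, 12, -28, 14, 23] -> [-22, -22, -28] -> [-22, -22, -28] -> [-22, -22]
  [-49, -20, 7, 50, 10] -> [-49, -20] -> [-20, -49] -> [-20, -49]
  [8, -25, 1] -> [-25] -> [-25] -> [-25]
  [33, 37, 18, -49] -> [-49] -> [-49] -> [-49]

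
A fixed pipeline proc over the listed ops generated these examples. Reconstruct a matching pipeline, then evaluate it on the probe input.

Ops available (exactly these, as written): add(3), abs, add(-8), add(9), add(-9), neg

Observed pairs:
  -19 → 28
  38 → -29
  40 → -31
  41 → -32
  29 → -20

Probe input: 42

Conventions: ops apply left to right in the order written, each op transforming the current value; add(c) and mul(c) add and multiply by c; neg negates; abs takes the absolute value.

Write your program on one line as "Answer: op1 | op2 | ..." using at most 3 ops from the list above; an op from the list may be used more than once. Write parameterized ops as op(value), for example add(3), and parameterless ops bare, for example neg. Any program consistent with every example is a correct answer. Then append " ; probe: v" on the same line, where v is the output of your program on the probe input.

add(-9) | neg ; probe: -33

Check, running the answer program on each example:
  -19 -> -28 -> 28
  38 -> 29 -> -29
  40 -> 31 -> -31
  41 -> 32 -> -32
  29 -> 20 -> -20
  probe: 42 -> 33 -> -33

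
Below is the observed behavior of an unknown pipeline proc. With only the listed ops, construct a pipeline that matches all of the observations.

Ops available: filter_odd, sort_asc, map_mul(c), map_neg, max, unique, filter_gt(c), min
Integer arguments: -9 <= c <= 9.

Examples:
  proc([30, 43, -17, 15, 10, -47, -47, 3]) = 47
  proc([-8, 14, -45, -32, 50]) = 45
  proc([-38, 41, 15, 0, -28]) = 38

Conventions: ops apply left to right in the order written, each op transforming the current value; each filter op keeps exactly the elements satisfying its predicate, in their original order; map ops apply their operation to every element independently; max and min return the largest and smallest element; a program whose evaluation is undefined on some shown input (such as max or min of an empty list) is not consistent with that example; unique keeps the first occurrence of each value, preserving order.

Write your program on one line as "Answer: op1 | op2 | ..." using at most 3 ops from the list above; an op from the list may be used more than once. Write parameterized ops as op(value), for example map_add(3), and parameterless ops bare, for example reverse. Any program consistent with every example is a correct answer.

map_neg | max

Check, running the answer program on each example:
  [30, 43, -17, 15, 10, -47, -47, 3] -> [-30, -43, 17, -15, -10, 47, 47, -3] -> 47
  [-8, 14, -45, -32, 50] -> [8, -14, 45, 32, -50] -> 45
  [-38, 41, 15, 0, -28] -> [38, -41, -15, 0, 28] -> 38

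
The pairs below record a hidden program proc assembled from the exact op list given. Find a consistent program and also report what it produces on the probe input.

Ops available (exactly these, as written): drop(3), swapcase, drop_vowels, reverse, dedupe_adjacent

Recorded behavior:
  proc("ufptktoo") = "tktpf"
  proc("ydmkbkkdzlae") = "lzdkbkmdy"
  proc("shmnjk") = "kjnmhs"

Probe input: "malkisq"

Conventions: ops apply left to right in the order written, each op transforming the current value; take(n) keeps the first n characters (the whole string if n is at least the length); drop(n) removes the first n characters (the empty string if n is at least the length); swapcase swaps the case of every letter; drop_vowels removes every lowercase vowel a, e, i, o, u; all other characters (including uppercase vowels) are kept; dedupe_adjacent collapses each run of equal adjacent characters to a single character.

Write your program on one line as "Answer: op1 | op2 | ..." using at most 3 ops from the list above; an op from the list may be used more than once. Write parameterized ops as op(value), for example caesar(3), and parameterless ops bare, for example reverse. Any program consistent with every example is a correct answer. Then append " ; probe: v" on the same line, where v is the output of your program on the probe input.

dedupe_adjacent | reverse | drop_vowels ; probe: "qsklm"

Check, running the answer program on each example:
  "ufptktoo" -> "ufptkto" -> "otktpfu" -> "tktpf"
  "ydmkbkkdzlae" -> "ydmkbkdzlae" -> "ealzdkbkmdy" -> "lzdkbkmdy"
  "shmnjk" -> "shmnjk" -> "kjnmhs" -> "kjnmhs"
  probe: "malkisq" -> "malkisq" -> "qsiklam" -> "qsklm"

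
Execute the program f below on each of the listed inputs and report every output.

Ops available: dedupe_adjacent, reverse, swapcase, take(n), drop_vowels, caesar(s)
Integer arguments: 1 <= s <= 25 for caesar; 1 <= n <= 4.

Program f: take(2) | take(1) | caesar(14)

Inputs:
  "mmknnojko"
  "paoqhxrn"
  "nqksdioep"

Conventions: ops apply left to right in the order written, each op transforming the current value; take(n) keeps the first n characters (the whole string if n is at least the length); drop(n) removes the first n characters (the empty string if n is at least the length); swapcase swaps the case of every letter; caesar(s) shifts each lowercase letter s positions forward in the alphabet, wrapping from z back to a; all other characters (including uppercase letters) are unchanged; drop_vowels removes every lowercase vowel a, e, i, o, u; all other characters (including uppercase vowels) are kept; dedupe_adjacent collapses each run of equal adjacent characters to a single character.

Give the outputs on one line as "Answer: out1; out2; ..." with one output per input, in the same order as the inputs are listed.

"a"; "d"; "b"

Execution, op by op:
  "mmknnojko" -> "mm" -> "m" -> "a"
  "paoqhxrn" -> "pa" -> "p" -> "d"
  "nqksdioep" -> "nq" -> "n" -> "b"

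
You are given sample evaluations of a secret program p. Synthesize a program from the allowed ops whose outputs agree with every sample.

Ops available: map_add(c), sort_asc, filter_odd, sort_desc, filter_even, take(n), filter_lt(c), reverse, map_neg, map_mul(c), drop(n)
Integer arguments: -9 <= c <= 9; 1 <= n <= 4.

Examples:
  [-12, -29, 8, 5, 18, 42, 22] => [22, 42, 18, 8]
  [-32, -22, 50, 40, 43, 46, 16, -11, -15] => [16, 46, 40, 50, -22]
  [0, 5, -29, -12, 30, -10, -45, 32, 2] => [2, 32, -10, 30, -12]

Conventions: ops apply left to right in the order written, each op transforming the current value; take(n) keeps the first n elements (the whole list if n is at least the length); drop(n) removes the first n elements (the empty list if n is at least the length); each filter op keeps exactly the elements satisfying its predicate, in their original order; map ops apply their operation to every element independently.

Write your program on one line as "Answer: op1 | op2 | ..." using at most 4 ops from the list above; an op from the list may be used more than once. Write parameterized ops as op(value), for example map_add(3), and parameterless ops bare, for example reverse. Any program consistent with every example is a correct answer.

filter_even | drop(1) | reverse

Check, running the answer program on each example:
  [-12, -29, 8, 5, 18, 42, 22] -> [-12, 8, 18, 42, 22] -> [8, 18, 42, 22] -> [22, 42, 18, 8]
  [-32, -22, 50, 40, 43, 46, 16, -11, -15] -> [-32, -22, 50, 40, 46, 16] -> [-22, 50, 40, 46, 16] -> [16, 46, 40, 50, -22]
  [0, 5, -29, -12, 30, -10, -45, 32, 2] -> [0, -12, 30, -10, 32, 2] -> [-12, 30, -10, 32, 2] -> [2, 32, -10, 30, -12]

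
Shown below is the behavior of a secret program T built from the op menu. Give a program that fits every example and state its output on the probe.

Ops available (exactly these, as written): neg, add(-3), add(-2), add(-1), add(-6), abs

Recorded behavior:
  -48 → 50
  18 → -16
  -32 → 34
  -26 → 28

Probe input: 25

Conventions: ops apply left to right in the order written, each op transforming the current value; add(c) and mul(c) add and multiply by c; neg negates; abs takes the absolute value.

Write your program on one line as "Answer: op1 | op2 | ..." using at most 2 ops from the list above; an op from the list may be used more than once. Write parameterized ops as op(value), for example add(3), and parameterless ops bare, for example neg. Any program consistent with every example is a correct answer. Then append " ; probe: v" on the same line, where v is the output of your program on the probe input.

add(-2) | neg ; probe: -23

Check, running the answer program on each example:
  -48 -> -50 -> 50
  18 -> 16 -> -16
  -32 -> -34 -> 34
  -26 -> -28 -> 28
  probe: 25 -> 23 -> -23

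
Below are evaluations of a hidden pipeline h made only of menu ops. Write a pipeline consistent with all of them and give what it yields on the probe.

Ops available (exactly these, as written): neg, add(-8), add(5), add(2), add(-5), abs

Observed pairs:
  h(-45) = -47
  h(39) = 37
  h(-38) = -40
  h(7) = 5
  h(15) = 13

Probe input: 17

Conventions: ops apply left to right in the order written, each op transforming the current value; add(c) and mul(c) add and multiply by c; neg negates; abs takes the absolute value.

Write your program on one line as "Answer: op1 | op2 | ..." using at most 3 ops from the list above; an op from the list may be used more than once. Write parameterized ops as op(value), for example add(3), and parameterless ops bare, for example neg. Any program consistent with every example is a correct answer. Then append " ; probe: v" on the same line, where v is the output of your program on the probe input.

neg | add(2) | neg ; probe: 15

Check, running the answer program on each example:
  -45 -> 45 -> 47 -> -47
  39 -> -39 -> -37 -> 37
  -38 -> 38 -> 40 -> -40
  7 -> -7 -> -5 -> 5
  15 -> -15 -> -13 -> 13
  probe: 17 -> -17 -> -15 -> 15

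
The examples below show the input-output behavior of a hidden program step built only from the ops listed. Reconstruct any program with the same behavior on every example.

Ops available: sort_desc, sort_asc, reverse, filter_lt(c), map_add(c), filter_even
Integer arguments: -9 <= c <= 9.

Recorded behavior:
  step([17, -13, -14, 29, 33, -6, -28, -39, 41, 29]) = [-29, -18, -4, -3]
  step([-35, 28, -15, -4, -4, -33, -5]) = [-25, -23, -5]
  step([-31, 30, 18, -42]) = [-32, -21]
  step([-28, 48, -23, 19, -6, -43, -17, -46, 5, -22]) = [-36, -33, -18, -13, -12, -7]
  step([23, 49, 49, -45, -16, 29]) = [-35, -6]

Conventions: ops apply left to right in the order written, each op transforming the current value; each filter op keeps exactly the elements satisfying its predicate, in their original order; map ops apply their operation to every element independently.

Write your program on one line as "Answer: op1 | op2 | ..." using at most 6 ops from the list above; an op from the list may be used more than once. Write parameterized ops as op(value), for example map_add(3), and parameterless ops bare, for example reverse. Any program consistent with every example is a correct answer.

filter_lt(0) | map_add(7) | filter_lt(-5) | sort_asc | map_add(3)

Check, running the answer program on each example:
  [17, -13, -14, 29, 33, -6, -28, -39, 41, 29] -> [-13, -14, -6, -28, -39] -> [-6, -7, 1, -21, -32] -> [-6, -7, -21, -32] -> [-32, -21, -7, -6] -> [-29, -18, -4, -3]
  [-35, 28, -15, -4, -4, -33, -5] -> [-35, -15, -4, -4, -33, -5] -> [-28, -8, 3, 3, -26, 2] -> [-28, -8, -26] -> [-28, -26, -8] -> [-25, -23, -5]
  [-31, 30, 18, -42] -> [-31, -42] -> [-24, -35] -> [-24, -35] -> [-35, -24] -> [-32, -21]
  [-28, 48, -23, 19, -6, -43, -17, -46, 5, -22] -> [-28, -23, -6, -43, -17, -46, -22] -> [-21, -16, 1, -36, -10, -39, -15] -> [-21, -16, -36, -10, -39, -15] -> [-39, -36, -21, -16, -15, -10] -> [-36, -33, -18, -13, -12, -7]
  [23, 49, 49, -45, -16, 29] -> [-45, -16] -> [-38, -9] -> [-38, -9] -> [-38, -9] -> [-35, -6]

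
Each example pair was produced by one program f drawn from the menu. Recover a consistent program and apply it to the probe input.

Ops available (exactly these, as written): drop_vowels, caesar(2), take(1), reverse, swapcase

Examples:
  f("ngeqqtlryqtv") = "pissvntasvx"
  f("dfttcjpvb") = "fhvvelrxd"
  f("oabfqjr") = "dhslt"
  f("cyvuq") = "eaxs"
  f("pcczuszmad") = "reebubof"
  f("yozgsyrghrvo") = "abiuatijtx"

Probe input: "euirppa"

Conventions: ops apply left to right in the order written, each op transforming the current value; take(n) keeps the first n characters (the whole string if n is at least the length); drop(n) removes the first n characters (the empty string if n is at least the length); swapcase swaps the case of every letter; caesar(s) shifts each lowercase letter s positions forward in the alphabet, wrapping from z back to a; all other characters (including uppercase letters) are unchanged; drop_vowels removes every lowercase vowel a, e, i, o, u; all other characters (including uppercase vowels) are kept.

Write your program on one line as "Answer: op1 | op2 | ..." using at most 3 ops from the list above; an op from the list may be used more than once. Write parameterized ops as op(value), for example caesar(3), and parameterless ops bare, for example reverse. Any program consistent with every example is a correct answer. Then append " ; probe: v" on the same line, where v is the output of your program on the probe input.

drop_vowels | caesar(2) ; probe: "trr"

Check, running the answer program on each example:
  "ngeqqtlryqtv" -> "ngqqtlryqtv" -> "pissvntasvx"
  "dfttcjpvb" -> "dfttcjpvb" -> "fhvvelrxd"
  "oabfqjr" -> "bfqjr" -> "dhslt"
  "cyvuq" -> "cyvq" -> "eaxs"
  "pcczuszmad" -> "pcczszmd" -> "reebubof"
  "yozgsyrghrvo" -> "yzgsyrghrv" -> "abiuatijtx"
  probe: "euirppa" -> "rpp" -> "trr"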